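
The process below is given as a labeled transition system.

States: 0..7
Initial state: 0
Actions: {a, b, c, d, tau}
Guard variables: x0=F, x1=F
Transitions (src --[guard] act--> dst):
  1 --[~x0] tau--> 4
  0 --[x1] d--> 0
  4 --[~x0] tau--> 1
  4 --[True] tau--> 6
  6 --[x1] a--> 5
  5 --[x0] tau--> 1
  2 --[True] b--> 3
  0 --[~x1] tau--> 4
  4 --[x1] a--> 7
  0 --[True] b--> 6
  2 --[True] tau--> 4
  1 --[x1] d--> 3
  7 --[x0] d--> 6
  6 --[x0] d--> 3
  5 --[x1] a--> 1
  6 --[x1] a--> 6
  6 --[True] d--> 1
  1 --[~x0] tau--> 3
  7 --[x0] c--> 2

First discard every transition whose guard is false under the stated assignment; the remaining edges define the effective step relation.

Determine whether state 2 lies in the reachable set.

After dropping false guards: 9 live edges.
Layer 0: {0}
Layer 1: {4,6}  cumulative {0,4,6}
Layer 2: {1}  cumulative {0,1,4,6}
Layer 3: {3}  cumulative {0,1,3,4,6}
Reachable = {0,1,3,4,6}

Answer: UNREACHABLE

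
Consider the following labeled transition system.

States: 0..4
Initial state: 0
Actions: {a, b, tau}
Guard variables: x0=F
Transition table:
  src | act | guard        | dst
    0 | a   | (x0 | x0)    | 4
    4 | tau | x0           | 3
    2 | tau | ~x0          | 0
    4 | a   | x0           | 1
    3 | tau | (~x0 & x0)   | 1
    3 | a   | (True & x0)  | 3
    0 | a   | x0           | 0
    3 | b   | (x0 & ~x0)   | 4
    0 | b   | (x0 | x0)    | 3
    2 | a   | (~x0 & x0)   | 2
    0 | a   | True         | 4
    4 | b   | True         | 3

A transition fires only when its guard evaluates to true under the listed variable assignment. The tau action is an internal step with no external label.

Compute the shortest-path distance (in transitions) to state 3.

Layered search for 3:
  Layer 0: {0}
  Layer 1: {4}
  Layer 2: {3}
3 enters at depth 2; path a·b

Answer: 2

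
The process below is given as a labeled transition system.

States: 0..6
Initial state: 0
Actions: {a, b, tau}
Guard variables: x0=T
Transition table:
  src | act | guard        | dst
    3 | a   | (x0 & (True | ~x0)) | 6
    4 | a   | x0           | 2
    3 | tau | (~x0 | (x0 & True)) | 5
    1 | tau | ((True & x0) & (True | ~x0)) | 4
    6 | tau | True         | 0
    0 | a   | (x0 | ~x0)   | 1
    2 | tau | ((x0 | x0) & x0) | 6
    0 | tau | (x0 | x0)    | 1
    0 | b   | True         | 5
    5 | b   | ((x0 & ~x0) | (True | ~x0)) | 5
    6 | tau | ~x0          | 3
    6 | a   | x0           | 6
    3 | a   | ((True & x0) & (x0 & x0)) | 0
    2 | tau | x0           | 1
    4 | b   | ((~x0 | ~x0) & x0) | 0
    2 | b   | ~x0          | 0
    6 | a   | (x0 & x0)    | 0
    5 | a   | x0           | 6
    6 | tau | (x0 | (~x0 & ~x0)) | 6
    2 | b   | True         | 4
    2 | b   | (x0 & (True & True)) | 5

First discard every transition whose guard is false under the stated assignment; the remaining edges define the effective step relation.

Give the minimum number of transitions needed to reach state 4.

Answer: 2

Analysis:
Breadth-first toward 4:
  Layer 0: {0}
  Layer 1: {1,5}
  Layer 2: {4,6}
first hit 4 at d=2 via a·tau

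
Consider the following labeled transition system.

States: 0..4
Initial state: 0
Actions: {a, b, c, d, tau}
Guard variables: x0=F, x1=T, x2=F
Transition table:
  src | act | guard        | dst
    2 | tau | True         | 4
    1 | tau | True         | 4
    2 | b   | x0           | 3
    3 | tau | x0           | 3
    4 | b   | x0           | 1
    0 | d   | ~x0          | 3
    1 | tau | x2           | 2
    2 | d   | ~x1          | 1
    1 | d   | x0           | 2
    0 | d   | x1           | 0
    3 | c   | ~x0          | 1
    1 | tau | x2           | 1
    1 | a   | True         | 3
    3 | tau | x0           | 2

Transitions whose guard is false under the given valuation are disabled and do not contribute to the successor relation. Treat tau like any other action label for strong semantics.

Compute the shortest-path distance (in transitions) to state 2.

Breadth-first toward 2:
  Layer 0: {0}
  Layer 1: {3}
  Layer 2: {1}
  Layer 3: {4}
2 never appears.

Answer: UNREACHABLE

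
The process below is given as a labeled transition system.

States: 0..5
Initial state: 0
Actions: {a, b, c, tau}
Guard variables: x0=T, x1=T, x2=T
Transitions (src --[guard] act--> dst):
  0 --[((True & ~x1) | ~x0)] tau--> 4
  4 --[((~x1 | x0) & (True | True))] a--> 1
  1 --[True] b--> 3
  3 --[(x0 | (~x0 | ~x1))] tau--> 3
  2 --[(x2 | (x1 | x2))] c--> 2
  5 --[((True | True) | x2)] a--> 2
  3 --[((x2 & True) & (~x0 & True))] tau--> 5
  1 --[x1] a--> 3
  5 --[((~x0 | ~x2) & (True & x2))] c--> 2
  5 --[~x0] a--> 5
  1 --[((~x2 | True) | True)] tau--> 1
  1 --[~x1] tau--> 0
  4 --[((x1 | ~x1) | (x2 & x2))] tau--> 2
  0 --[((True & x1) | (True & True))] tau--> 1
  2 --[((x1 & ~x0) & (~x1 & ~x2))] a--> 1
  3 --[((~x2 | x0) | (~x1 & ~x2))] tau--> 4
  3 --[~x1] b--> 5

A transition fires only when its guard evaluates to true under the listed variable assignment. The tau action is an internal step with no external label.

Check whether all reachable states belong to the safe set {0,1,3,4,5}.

Answer: INVARIANT VIOLATED at state 2

Working:
Inv-set: {0,1,3,4,5}
Reachable = {0,1,2,3,4}
  0: ok
  1: ok
  2: VIOLATES
  3: ok
  4: ok
counterexample path to 2: tau·b·tau·tau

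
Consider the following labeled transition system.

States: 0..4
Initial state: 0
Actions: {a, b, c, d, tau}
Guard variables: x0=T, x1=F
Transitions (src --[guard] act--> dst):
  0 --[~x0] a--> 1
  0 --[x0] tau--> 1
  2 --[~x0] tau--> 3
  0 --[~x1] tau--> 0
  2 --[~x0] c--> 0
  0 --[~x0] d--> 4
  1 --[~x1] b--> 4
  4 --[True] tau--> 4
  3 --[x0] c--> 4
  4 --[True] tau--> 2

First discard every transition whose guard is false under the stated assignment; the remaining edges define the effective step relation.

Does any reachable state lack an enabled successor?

Answer: DEADLOCK at state 2

Analysis:
R = {0,1,2,4}
  0: tau→0  tau→1  [deg 2]
  1: b→4  [deg 1]
  2: ∅  [deadlock]
  4: tau→2  tau→4  [deg 2]
Path to 2: tau·b·tau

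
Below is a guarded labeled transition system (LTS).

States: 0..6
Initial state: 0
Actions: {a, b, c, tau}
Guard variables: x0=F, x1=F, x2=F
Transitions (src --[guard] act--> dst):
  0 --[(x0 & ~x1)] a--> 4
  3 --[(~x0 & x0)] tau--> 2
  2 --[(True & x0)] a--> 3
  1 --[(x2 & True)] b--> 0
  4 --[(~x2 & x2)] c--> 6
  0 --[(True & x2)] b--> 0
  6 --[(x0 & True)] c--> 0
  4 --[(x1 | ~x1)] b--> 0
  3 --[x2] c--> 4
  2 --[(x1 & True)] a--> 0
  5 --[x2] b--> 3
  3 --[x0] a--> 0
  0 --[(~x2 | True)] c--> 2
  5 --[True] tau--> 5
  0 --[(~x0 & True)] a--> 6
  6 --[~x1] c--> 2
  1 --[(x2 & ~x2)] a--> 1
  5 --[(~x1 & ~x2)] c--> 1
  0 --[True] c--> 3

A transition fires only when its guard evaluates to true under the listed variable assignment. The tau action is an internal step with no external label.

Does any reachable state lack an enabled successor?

R = {0,2,3,6}
  0: a→6  c→2  c→3  [3 out]
  2: ∅  [no exit]
  3: ∅  [no exit]
  6: c→2  [1 out]
Path to 2: c

Answer: DEADLOCK at state 2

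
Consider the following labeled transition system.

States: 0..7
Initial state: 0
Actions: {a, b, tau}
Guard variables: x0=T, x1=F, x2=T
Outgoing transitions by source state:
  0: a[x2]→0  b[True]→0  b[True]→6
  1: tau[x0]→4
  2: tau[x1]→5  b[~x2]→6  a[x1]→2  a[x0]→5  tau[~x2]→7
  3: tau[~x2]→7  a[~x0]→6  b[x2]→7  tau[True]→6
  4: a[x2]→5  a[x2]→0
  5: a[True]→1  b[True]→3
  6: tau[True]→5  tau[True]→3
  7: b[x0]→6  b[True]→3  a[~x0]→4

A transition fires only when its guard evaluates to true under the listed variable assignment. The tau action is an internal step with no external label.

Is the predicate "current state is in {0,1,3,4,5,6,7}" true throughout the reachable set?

Safe = {0,1,3,4,5,6,7}
Reachable = {0,1,3,4,5,6,7}
  0: ✓
  1: ✓
  3: ✓
  4: ✓
  5: ✓
  6: ✓
  7: ✓

Answer: INVARIANT HOLDS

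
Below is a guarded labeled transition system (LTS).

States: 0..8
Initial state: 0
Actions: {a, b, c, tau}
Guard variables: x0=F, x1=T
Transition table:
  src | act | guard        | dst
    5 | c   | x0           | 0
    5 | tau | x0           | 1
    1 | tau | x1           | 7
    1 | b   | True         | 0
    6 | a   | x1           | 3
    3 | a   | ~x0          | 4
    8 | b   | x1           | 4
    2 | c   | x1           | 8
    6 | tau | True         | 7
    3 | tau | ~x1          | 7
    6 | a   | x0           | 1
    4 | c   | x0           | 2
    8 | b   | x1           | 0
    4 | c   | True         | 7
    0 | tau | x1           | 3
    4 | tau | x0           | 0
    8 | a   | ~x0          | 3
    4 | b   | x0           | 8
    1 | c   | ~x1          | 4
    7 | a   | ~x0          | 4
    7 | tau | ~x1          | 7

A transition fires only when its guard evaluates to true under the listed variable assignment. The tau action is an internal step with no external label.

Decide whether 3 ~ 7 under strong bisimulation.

Bisimulation quotient by refinement:
  round 0: {{0,1,2,3,4,5,6,7,8}}
  round 1: {{0},{1},{2,4},{3,7},{5},{6},{8}}
  round 2: {{0},{1},{2},{3,7},{4},{5},{6},{8}}
Fixed point at round 3; 8 class(es).
class of 3: {3,7}; class of 7: {3,7}

Answer: BISIMILAR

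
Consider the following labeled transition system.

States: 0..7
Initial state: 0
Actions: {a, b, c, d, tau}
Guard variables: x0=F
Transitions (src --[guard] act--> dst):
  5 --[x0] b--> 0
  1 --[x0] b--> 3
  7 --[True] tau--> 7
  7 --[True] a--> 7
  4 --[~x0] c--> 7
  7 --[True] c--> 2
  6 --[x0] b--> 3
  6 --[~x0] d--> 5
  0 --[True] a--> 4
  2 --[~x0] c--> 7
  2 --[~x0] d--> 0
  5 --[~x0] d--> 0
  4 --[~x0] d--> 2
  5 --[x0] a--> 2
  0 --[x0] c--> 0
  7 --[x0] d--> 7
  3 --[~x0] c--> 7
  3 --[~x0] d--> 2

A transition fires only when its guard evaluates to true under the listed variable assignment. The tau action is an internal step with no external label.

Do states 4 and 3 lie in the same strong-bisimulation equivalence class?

Answer: BISIMILAR

Working:
Compute ~ classes (split until stable):
  round 0: {{0,1,2,3,4,5,6,7}}
  round 1: {{0},{1},{2,3,4},{5,6},{7}}
  round 2: {{0},{1},{2},{3,4},{5},{6},{7}}
Fixed point at round 3; 7 class(es).
4∈{3,4}, 3∈{3,4}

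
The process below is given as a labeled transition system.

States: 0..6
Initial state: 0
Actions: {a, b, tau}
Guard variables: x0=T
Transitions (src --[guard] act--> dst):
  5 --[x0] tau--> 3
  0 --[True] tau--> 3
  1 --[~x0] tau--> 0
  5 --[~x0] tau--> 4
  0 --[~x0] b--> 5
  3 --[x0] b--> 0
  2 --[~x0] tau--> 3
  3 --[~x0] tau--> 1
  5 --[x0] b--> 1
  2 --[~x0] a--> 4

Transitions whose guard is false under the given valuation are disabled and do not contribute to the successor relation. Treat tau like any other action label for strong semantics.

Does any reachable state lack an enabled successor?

Answer: DEADLOCK-FREE

Trace:
Reach set: {0,3}
  0: tau→3  [1 exit(s)]
  3: b→0  [1 exit(s)]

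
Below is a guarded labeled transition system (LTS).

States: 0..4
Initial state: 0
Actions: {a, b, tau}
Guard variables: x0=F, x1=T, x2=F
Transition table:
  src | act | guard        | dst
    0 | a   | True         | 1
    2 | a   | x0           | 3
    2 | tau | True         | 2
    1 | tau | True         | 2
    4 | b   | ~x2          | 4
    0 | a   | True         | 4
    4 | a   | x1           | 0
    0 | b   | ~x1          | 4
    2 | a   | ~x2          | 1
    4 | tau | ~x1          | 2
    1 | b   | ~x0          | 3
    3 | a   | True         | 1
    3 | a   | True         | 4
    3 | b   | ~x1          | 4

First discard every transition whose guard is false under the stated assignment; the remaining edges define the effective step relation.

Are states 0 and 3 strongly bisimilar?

Compute ~ classes (split until stable):
  round 0: {{0,1,2,3,4}}
  round 1: {{0,3},{1},{2},{4}}
stable after 2 split(s): 4 block(s)
class of 0: {0,3}; class of 3: {0,3}

Answer: BISIMILAR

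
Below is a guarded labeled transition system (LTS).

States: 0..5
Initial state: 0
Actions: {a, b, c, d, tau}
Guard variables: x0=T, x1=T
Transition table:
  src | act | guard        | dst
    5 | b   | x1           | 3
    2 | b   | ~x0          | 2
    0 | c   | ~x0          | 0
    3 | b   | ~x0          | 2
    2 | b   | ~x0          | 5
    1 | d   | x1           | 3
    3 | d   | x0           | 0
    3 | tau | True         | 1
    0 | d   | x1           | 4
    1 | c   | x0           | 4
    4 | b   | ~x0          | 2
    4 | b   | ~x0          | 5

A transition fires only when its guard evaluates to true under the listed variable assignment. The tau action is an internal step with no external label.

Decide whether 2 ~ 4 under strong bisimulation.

Answer: BISIMILAR

Working:
Refine partition for ~:
  P[0] = {{0,1,2,3,4,5}}
  P[1] = {{0},{1},{2,4},{3},{5}}
stable after 2 split(s): 5 block(s)
2∈{2,4}, 4∈{2,4}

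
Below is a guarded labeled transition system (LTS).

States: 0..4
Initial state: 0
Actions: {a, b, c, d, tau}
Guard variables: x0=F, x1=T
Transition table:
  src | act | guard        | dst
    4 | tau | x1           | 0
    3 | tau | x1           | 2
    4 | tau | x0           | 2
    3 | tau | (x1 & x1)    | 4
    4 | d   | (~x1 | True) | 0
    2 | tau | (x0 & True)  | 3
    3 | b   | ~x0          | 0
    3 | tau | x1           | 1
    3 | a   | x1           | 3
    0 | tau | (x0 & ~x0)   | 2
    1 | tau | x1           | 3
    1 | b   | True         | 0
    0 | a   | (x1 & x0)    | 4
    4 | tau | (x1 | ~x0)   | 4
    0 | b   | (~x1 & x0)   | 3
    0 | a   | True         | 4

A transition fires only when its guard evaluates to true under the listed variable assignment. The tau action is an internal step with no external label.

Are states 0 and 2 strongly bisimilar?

Answer: NOT BISIMILAR

Analysis:
Bisimulation quotient by refinement:
  P[0] = {{0,1,2,3,4}}
  P[1] = {{0},{1},{2},{3},{4}}
Fixed point at round 2; 5 class(es).
class of 0: {0}; class of 2: {2}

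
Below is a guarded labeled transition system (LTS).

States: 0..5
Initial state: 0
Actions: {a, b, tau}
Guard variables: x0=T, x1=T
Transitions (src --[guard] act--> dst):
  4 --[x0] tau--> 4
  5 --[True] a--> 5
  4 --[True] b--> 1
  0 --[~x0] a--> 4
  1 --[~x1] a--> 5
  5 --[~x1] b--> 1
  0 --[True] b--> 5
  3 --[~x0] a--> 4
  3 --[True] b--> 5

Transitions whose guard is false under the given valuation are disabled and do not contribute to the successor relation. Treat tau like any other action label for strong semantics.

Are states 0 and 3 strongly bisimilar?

Compute ~ classes (split until stable):
  round 0: {{0,1,2,3,4,5}}
  round 1: {{0,3},{1,2},{4},{5}}
4 equivalence class(es) (converged in 2)
0∈{0,3}, 3∈{0,3}

Answer: BISIMILAR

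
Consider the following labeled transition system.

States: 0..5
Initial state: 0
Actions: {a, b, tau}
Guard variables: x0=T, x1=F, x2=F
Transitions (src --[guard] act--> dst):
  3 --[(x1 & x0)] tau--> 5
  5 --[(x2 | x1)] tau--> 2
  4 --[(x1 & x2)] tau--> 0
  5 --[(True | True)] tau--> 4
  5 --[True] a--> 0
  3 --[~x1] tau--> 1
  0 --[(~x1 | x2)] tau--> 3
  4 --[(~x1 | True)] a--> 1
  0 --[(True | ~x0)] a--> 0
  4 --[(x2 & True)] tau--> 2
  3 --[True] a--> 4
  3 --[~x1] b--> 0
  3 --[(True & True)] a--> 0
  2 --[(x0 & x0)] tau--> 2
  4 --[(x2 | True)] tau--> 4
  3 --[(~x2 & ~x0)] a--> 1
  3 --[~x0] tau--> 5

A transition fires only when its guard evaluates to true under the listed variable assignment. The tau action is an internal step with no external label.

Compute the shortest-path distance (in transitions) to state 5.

Breadth-first toward 5:
  Layer 0: {0}
  Layer 1: {3}
  Layer 2: {1,4}
5 never appears.

Answer: UNREACHABLE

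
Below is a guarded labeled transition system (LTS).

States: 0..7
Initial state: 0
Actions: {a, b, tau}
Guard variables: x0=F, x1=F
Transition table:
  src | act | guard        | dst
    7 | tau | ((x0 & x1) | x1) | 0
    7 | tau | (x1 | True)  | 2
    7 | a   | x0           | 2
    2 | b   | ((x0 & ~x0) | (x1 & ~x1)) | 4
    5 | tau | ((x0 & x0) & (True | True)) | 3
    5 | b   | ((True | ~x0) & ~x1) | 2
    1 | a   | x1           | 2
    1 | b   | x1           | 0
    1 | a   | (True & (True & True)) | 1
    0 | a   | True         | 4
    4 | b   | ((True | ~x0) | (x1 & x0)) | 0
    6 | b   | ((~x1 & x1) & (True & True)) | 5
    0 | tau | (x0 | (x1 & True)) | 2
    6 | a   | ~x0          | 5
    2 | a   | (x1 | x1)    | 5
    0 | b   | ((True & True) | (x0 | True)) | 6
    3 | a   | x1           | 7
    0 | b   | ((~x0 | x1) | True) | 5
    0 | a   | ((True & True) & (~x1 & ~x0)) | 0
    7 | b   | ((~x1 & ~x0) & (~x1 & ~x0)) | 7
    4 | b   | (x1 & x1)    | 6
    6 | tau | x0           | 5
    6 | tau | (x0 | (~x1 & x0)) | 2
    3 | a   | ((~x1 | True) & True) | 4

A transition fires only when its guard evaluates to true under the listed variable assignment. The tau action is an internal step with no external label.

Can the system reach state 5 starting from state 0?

11 transition(s) survive guard evaluation.
depth 0: {0}
depth 1: {4,5,6}  now seen {0,4,5,6}
depth 2: {2}  now seen {0,2,4,5,6}
R = {0,2,4,5,6}
Path to 5: b

Answer: REACHABLE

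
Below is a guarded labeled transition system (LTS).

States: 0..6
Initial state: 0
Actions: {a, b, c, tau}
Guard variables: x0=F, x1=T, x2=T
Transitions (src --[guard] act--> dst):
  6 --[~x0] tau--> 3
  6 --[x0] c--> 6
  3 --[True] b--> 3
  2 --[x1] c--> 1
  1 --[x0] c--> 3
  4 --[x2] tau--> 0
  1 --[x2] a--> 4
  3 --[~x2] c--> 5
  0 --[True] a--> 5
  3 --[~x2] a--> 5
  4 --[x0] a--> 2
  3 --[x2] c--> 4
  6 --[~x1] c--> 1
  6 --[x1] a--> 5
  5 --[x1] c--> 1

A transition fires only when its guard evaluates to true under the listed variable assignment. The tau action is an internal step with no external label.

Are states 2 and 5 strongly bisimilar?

Refine partition for ~:
  P[0] = {{0,1,2,3,4,5,6}}
  P[1] = {{0,1},{2,5},{3},{4},{6}}
  P[2] = {{0},{1},{2,5},{3},{4},{6}}
6 equivalence class(es) (converged in 3)
[2]={2,5}  [5]={2,5}

Answer: BISIMILAR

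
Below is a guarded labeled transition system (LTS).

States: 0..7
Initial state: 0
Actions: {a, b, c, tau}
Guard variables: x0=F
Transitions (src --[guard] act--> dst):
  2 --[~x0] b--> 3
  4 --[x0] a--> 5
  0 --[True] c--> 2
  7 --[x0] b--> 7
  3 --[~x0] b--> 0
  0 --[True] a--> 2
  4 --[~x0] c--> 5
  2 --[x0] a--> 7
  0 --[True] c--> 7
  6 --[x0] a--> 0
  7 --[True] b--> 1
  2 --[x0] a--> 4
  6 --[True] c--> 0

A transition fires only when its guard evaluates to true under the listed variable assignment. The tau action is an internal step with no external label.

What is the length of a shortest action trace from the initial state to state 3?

Layered search for 3:
  Layer 0: {0}
  Layer 1: {2,7}
  Layer 2: {1,3}
first hit 3 at d=2 via a·b

Answer: 2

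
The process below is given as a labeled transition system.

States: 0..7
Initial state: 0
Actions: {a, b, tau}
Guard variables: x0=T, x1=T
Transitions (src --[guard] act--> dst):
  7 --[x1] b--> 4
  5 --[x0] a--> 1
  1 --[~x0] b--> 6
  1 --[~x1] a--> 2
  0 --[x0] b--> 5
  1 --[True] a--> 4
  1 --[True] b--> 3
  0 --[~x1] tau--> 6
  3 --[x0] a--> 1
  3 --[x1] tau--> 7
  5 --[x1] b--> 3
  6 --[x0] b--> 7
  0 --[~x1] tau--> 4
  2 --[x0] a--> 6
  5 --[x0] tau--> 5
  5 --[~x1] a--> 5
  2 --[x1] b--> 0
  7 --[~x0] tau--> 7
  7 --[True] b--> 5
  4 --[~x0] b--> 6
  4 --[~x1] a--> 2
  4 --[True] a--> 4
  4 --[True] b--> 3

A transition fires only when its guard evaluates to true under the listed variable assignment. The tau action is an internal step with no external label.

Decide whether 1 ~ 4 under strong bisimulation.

Compute ~ classes (split until stable):
  P[0] = {{0,1,2,3,4,5,6,7}}
  P[1] = {{0,6,7},{1,2,4},{3},{5}}
  P[2] = {{0},{1,4},{2},{3},{5},{6},{7}}
stable after 3 split(s): 7 block(s)
[1]={1,4}  [4]={1,4}

Answer: BISIMILAR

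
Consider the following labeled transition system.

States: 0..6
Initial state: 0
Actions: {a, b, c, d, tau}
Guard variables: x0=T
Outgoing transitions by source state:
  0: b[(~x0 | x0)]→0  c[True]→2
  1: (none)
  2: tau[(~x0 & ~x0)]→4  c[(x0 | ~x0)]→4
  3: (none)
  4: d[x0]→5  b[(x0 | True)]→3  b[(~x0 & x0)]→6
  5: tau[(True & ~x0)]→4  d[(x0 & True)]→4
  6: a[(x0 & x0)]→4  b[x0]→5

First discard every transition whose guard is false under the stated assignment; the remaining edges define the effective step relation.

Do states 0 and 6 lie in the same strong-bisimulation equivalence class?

Refine partition for ~:
  P[0] = {{0,1,2,3,4,5,6}}
  P[1] = {{0},{1,3},{2},{4},{5},{6}}
stable after 2 split(s): 6 block(s)
0∈{0}, 6∈{6}

Answer: NOT BISIMILAR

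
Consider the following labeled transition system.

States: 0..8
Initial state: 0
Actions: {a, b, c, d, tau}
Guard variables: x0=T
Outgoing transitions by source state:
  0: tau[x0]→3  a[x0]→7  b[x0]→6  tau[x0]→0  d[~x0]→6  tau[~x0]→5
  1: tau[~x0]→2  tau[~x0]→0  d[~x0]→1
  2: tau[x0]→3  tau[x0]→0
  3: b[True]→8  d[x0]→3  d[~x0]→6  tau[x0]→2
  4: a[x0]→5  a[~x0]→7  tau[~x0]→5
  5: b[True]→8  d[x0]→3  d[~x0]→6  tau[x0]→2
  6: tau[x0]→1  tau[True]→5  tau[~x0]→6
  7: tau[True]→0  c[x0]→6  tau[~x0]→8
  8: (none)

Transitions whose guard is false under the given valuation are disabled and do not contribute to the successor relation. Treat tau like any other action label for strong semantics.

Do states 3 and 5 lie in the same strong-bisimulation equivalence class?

Refine partition for ~:
  round 0: {{0,1,2,3,4,5,6,7,8}}
  round 1: {{0},{1,8},{2,6},{3,5},{4},{7}}
  round 2: {{0},{1,8},{2},{3,5},{4},{6},{7}}
7 equivalence class(es) (converged in 3)
class of 3: {3,5}; class of 5: {3,5}

Answer: BISIMILAR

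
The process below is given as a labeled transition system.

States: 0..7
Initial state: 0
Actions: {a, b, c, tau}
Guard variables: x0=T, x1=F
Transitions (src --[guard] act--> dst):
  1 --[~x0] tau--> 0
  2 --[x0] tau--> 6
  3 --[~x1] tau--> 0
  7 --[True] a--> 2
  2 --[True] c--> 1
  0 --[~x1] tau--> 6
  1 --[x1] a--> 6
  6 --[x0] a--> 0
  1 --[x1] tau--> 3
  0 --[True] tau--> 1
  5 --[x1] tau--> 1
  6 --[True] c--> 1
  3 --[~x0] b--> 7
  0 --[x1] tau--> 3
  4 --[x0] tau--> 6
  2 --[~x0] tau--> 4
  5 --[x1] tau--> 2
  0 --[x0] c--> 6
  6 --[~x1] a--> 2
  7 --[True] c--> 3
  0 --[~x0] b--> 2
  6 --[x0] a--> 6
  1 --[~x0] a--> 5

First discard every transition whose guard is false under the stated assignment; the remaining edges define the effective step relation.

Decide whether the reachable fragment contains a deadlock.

Answer: DEADLOCK at state 1

Trace:
Reachable = {0,1,2,6}
  0: c→6  tau→1  tau→6  [3 exit(s)]
  1: ∅  [no exit]
  2: c→1  tau→6  [2 exit(s)]
  6: a→0  a→2  a→6  c→1  [4 exit(s)]
trace reaching 1: tau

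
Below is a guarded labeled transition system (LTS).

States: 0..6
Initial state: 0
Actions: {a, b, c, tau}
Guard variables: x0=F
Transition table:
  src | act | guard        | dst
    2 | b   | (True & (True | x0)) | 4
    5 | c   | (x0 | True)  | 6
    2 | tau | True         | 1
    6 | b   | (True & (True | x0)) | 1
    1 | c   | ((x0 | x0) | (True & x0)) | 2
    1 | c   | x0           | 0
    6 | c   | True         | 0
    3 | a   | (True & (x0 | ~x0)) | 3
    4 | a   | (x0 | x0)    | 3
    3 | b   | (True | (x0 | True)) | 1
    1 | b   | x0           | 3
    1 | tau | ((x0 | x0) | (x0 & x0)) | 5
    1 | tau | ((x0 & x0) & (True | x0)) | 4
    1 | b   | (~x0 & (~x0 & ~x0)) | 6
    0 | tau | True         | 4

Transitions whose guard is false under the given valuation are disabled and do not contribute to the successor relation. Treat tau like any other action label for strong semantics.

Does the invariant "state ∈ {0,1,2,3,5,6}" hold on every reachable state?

Answer: INVARIANT VIOLATED at state 4

Trace:
Inv-set: {0,1,2,3,5,6}
Reach set: {0,4}
  0: ok
  4: ✗ unsafe
reach 4 via tau — violates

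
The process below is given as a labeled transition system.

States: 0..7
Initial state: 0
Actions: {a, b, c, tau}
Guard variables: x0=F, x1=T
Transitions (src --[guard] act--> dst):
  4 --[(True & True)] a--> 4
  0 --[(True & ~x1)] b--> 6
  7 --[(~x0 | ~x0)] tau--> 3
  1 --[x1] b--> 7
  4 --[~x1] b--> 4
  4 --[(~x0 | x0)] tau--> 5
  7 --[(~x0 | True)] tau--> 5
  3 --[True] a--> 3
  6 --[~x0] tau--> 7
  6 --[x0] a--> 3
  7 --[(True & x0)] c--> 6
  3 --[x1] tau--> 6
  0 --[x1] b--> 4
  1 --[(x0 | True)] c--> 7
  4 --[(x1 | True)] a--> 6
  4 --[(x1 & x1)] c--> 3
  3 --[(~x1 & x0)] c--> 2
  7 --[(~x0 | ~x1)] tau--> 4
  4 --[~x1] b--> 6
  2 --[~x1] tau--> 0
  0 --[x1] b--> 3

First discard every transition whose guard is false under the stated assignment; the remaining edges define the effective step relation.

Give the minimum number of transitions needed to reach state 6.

BFS to 6:
  Layer 0: {0}
  Layer 1: {3,4}
  Layer 2: {5,6}
first hit 6 at d=2 via b·tau

Answer: 2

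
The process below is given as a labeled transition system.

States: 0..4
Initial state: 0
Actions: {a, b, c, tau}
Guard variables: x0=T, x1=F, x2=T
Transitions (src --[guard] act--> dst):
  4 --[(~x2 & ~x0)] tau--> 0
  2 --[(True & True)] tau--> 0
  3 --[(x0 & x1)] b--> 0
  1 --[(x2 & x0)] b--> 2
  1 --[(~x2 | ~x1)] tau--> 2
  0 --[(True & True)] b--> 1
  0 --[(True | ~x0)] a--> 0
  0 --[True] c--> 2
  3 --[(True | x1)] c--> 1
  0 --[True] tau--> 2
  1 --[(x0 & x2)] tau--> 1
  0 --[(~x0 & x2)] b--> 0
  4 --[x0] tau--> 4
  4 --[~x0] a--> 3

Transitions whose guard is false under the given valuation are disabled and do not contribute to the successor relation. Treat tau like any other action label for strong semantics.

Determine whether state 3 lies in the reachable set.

10 transition(s) survive guard evaluation.
L0 = {0}
L1 = {1,2}  total {0,1,2}
Reachable = {0,1,2}

Answer: UNREACHABLE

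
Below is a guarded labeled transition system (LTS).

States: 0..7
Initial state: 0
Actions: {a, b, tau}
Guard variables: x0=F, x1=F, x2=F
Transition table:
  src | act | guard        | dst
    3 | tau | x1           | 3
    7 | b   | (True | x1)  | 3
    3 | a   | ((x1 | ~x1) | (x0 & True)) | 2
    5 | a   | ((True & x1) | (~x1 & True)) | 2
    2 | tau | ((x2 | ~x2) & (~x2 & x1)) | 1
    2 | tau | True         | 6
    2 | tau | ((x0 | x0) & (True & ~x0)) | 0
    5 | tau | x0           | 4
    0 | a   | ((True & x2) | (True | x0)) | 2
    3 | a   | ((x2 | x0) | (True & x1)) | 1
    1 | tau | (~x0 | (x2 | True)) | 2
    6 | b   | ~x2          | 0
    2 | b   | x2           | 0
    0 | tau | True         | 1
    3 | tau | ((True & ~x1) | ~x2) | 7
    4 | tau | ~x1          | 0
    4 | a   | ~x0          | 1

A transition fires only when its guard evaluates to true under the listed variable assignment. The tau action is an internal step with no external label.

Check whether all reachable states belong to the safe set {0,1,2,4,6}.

Answer: INVARIANT HOLDS

Working:
Inv-set: {0,1,2,4,6}
R = {0,1,2,6}
  0: ✓
  1: ✓
  2: ✓
  6: ✓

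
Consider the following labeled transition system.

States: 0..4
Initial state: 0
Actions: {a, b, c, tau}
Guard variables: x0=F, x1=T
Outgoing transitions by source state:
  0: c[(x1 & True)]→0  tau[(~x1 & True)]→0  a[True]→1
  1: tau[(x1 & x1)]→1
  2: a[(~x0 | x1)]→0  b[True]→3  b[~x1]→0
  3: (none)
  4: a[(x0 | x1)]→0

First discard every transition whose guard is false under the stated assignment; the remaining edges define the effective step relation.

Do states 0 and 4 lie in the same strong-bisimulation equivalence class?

Bisimulation quotient by refinement:
  P[0] = {{0,1,2,3,4}}
  P[1] = {{0},{1},{2},{3},{4}}
Fixed point at round 2; 5 class(es).
class of 0: {0}; class of 4: {4}

Answer: NOT BISIMILAR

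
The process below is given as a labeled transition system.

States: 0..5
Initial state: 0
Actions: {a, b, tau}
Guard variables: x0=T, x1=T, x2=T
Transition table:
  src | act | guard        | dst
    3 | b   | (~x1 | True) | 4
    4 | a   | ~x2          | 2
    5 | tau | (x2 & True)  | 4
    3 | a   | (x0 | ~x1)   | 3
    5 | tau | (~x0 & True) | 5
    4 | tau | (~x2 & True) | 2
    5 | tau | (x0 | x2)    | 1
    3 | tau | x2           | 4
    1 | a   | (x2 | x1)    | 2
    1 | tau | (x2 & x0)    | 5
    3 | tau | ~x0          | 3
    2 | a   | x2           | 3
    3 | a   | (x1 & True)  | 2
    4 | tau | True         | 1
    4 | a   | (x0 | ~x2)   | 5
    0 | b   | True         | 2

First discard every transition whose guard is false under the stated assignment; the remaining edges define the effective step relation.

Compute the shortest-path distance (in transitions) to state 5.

Answer: 4

Trace:
Layered search for 5:
  Layer 0: {0}
  Layer 1: {2}
  Layer 2: {3}
  Layer 3: {4}
  Layer 4: {1,5}
5 enters at depth 4; path b·a·b·a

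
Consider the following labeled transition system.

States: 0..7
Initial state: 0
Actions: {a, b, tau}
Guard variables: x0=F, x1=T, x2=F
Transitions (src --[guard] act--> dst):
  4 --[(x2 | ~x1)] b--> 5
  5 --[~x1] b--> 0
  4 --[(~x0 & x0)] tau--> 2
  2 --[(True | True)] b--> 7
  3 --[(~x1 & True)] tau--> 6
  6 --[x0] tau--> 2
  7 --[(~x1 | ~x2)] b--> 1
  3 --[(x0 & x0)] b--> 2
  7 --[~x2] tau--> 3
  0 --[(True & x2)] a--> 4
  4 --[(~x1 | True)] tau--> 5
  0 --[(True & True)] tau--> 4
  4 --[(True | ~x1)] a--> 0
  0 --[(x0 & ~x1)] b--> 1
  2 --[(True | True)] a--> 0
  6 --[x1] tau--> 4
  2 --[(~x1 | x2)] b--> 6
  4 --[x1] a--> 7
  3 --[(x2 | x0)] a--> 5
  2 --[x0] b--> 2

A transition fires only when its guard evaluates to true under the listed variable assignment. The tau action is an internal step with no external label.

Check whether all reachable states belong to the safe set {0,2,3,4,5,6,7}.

Answer: INVARIANT VIOLATED at state 1

Working:
Allowed set {0,2,3,4,5,6,7}
Reach set: {0,1,3,4,5,7}
  0: ✓
  1: ✗ unsafe
  3: ✓
  4: ✓
  5: ✓
  7: ✓
reach 1 via tau·a·b — violates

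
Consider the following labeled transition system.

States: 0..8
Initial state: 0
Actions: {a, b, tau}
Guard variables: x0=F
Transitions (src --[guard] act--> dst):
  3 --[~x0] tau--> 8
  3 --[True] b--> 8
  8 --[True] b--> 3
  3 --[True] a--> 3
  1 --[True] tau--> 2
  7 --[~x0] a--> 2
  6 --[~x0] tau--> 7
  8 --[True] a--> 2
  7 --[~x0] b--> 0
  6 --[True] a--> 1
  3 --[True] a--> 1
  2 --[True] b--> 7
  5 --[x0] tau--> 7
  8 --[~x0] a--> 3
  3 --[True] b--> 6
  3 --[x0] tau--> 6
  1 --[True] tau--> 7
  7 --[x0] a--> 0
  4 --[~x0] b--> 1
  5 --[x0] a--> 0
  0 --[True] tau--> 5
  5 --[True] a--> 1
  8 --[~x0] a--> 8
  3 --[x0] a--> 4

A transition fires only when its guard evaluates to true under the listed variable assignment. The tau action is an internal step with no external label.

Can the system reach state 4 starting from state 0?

Answer: UNREACHABLE

Working:
19 transition(s) survive guard evaluation.
L0 = {0}
L1 = {5}  cumulative {0,5}
L2 = {1}  cumulative {0,1,5}
L3 = {2,7}  cumulative {0,1,2,5,7}
Reach set: {0,1,2,5,7}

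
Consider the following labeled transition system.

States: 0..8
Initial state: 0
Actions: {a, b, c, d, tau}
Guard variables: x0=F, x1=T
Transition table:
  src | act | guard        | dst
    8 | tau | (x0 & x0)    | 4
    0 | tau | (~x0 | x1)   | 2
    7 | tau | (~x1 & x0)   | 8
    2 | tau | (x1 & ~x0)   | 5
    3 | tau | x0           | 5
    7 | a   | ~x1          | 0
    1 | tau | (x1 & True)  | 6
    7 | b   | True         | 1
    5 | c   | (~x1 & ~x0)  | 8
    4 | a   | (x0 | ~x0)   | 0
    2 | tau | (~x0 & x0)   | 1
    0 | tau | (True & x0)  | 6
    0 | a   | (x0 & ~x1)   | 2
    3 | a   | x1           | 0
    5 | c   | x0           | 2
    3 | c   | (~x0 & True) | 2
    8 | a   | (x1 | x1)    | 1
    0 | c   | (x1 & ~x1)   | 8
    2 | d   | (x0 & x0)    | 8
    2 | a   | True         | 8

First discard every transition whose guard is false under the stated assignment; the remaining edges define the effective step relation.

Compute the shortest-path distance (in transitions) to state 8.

Answer: 2

Working:
Breadth-first toward 8:
  L0 = {0}
  L1 = {2}
  L2 = {5,8}
8 enters at depth 2; path tau·a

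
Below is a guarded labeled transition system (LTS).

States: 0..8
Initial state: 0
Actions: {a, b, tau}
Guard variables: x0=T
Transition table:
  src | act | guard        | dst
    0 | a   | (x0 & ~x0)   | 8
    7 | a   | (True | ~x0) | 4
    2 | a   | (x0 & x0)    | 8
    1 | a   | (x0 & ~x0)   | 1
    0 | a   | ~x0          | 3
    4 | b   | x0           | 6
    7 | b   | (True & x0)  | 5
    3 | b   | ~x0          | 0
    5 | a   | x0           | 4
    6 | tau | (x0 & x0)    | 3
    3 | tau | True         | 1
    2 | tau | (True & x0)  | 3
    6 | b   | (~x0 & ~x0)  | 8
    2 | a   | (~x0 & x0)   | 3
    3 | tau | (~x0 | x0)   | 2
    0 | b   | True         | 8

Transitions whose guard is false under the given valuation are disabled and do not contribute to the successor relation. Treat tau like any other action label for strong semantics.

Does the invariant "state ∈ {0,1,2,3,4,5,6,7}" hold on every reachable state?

Safe = {0,1,2,3,4,5,6,7}
R = {0,8}
  0: safe
  8: outside
reach 8 via b — violates

Answer: INVARIANT VIOLATED at state 8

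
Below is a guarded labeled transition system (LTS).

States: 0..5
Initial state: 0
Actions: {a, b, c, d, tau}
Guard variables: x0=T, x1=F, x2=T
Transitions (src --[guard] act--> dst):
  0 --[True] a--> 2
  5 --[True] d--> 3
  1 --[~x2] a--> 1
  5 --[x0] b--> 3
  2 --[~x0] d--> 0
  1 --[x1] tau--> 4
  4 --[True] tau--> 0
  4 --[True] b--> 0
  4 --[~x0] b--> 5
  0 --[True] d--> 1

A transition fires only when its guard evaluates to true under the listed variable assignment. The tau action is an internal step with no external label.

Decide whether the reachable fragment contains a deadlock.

Answer: DEADLOCK at state 1

Analysis:
R = {0,1,2}
  0: a→2  d→1  [2 out]
  1: ∅  [STUCK]
  2: ∅  [STUCK]
witness 1: d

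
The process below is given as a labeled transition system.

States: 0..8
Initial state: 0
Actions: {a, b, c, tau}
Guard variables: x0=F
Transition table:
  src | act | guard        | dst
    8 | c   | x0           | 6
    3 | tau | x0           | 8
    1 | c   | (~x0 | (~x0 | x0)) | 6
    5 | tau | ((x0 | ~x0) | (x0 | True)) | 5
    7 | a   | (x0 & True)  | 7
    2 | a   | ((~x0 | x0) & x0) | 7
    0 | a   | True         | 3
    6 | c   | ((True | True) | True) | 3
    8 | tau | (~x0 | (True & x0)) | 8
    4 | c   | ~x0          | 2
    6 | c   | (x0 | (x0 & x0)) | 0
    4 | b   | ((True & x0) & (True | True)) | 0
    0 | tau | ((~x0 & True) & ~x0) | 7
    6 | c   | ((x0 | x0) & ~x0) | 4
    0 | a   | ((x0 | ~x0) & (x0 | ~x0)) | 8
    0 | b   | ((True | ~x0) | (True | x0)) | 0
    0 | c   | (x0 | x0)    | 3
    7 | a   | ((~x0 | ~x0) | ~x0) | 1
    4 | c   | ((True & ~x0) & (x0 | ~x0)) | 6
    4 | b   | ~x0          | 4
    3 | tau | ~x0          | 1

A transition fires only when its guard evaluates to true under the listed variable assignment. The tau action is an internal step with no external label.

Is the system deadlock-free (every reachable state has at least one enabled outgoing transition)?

Answer: DEADLOCK-FREE

Trace:
Reach set: {0,1,3,6,7,8}
  0: a→3  a→8  b→0  tau→7  [4 out]
  1: c→6  [1 out]
  3: tau→1  [1 out]
  6: c→3  [1 out]
  7: a→1  [1 out]
  8: tau→8  [1 out]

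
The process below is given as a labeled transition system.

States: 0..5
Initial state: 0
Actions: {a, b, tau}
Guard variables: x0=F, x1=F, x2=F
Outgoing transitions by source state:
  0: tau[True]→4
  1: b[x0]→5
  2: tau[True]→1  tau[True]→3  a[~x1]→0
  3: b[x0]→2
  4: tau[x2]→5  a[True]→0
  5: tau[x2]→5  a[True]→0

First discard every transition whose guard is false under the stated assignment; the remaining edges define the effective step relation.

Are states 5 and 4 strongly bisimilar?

Refine partition for ~:
  P[0] = {{0,1,2,3,4,5}}
  P[1] = {{0},{1,3},{2},{4,5}}
4 equivalence class(es) (converged in 2)
5∈{4,5}, 4∈{4,5}

Answer: BISIMILAR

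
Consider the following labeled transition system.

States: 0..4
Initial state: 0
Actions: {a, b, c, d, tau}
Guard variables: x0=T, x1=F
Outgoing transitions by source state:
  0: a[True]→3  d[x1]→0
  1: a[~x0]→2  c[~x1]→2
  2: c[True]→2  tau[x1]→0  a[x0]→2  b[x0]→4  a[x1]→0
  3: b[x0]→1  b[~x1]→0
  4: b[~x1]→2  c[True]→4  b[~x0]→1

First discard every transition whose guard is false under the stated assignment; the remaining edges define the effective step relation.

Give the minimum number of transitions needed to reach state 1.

Answer: 2

Analysis:
Layered search for 1:
  Layer 0: {0}
  Layer 1: {3}
  Layer 2: {1}
depth(1)=2, e.g. a·b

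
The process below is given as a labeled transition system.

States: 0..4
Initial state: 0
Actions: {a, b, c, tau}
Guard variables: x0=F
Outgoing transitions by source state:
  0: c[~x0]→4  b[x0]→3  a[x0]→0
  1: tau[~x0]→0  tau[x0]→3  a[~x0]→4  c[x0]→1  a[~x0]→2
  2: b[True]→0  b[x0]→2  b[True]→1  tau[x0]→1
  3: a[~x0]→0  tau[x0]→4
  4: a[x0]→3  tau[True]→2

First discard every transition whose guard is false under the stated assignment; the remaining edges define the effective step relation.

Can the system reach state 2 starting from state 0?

Answer: REACHABLE

Trace:
After dropping false guards: 8 live edges.
Layer 0: {0}
Layer 1: {4}  cumulative {0,4}
Layer 2: {2}  cumulative {0,2,4}
Layer 3: {1}  cumulative {0,1,2,4}
R = {0,1,2,4}
witness 2: c·tau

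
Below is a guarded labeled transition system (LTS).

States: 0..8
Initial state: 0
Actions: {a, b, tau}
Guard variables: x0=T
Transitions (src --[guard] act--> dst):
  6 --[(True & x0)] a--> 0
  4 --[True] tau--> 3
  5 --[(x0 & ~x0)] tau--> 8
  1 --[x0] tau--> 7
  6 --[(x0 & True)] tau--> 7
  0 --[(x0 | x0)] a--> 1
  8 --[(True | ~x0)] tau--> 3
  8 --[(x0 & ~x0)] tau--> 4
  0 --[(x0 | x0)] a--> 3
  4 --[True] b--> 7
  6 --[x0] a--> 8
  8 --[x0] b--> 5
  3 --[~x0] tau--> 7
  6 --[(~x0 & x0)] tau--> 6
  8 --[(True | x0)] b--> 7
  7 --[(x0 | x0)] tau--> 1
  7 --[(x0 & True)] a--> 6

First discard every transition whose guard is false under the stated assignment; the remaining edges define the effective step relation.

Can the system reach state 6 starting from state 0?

Answer: REACHABLE

Analysis:
13 transition(s) survive guard evaluation.
depth 0: {0}
depth 1: {1,3}  cumulative {0,1,3}
depth 2: {7}  cumulative {0,1,3,7}
depth 3: {6}  cumulative {0,1,3,6,7}
depth 4: {8}  cumulative {0,1,3,6,7,8}
depth 5: {5}  cumulative {0,1,3,5,6,7,8}
Reachable = {0,1,3,5,6,7,8}
trace reaching 6: a·tau·a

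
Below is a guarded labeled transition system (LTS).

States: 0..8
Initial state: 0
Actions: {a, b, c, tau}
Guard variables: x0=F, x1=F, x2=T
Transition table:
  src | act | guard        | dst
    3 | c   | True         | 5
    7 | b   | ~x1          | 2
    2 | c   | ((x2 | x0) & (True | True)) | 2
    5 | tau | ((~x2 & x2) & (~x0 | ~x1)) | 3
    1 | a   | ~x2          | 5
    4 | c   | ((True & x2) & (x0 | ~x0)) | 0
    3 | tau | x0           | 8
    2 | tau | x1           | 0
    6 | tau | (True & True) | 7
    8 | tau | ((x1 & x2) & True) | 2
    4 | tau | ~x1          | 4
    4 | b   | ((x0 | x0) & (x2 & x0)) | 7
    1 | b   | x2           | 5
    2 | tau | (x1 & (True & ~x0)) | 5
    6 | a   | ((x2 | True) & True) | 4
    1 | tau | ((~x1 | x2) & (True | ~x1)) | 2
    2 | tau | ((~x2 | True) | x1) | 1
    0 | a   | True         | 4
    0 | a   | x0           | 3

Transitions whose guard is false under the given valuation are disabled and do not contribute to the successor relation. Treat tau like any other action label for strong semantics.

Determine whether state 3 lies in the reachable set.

Answer: UNREACHABLE

Working:
After dropping false guards: 11 live edges.
L0 = {0}
L1 = {4}  total {0,4}
Reachable = {0,4}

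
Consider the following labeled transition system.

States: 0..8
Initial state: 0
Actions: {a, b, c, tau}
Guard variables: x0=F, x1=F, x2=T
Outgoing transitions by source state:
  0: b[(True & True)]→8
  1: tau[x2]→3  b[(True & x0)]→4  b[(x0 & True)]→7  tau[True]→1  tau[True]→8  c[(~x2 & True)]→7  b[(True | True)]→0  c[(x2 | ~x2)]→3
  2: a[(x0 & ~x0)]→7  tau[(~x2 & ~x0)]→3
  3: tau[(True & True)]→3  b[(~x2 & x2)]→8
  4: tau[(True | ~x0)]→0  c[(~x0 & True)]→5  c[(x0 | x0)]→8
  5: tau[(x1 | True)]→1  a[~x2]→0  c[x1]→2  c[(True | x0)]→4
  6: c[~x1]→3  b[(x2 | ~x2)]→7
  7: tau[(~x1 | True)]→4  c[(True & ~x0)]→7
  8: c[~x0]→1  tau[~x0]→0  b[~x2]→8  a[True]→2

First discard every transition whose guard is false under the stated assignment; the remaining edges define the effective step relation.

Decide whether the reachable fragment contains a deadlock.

Reachable = {0,1,2,3,8}
  0: b→8  [deg 1]
  1: b→0  c→3  tau→1  tau→3  tau→8  [deg 5]
  2: ∅  [STUCK]
  3: tau→3  [deg 1]
  8: a→2  c→1  tau→0  [deg 3]
trace reaching 2: b·a

Answer: DEADLOCK at state 2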